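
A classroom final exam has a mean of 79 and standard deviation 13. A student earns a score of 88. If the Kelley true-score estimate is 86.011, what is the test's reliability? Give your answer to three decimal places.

0.779

T̂ = ρX + (1 − ρ)μ  ⇒  T̂ − μ = ρ(X − μ)
ρ = (T̂ − μ)/(X − μ) = (86.011 − 79) / (88 − 79) = 7.011 / 9.0 = 0.77900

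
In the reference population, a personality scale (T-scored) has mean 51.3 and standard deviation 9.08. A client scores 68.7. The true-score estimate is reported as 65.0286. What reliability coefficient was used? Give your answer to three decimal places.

0.789

T̂ = ρX + (1 − ρ)μ  ⇒  T̂ − μ = ρ(X − μ)
ρ = (T̂ − μ)/(X − μ) = (65.0286 − 51.3) / (68.7 − 51.3) = 13.7286 / 17.4 = 0.78900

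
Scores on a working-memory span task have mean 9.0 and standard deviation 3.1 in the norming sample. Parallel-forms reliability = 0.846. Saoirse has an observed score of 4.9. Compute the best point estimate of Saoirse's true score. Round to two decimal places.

5.53

T̂ = ρX + (1 − ρ)μ
  = 0.846 × 4.9 + 0.154 × 9.0
  = 4.1454 + 1.3860
  = 5.531
  ≈ 5.53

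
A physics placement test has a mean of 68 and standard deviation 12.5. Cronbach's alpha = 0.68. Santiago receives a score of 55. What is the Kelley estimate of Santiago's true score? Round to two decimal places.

59.16

Weight the observed score by reliability and the mean by (1 − reliability): T̂ = 0.68·55 + 0.32·68 = 37.40 + 21.76 = 59.160.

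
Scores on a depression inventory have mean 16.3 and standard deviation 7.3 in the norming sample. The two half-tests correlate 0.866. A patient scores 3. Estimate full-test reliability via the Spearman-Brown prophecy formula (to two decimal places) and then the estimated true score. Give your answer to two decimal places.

Spearman-Brown: ρ = 2r/(1 + r) = 2(0.866)/(1 + 0.866) = 1.7320/1.866 = 0.9282 → 0.93
T̂ = 0.93(3) + 0.07(16.3) = 2.79 + 1.141 = 3.931 → 3.93

3.93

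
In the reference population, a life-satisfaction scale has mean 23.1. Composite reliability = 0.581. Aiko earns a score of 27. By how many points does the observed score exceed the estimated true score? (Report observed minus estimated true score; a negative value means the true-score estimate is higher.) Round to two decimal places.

1.63

T̂ = 0.581(27) + 0.419(23.1) = 15.687 + 9.6789 = 25.3659 → 25.366
X − T̂ = 27 − 25.366 = 1.634 → 1.63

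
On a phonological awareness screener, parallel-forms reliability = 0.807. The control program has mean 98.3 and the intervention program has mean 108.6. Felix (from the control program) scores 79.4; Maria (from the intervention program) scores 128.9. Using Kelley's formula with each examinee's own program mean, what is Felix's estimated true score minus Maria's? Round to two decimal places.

T̂_Felix = 0.807(79.4) + 0.193(98.3) = 83.0477
T̂_Maria = 0.807(128.9) + 0.193(108.6) = 124.9821
Difference = 83.0477 − 124.9821 = -41.9344

-41.93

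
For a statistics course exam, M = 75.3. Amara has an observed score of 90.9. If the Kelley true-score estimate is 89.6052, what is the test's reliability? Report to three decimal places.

T̂ = ρX + (1 − ρ)μ  ⇒  T̂ − μ = ρ(X − μ)
ρ = (T̂ − μ)/(X − μ) = (89.6052 − 75.3) / (90.9 − 75.3) = 14.3052 / 15.6 = 0.91700

0.917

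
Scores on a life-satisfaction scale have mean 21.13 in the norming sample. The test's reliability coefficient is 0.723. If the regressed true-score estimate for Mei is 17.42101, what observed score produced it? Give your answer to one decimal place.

16.0

T̂ = ρX + (1 − ρ)μ  ⇒  X = (T̂ − (1 − ρ)μ) / ρ
X = (17.42101 − 0.277 × 21.13) / 0.723 = (17.42101 − 5.85301) / 0.723 = 11.56800 / 0.723 = 16.000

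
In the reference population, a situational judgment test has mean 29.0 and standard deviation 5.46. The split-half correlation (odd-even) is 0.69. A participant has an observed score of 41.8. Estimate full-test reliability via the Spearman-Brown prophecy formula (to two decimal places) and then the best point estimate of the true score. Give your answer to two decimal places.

Spearman-Brown: ρ = 2r/(1 + r) = 2(0.69)/(1 + 0.69) = 1.380/1.69 = 0.8166 → 0.82
Weight the observed score by reliability and the mean by (1 − reliability): T̂ = 0.82·41.8 + 0.18·29.0 = 34.276 + 5.220 = 39.496.

39.50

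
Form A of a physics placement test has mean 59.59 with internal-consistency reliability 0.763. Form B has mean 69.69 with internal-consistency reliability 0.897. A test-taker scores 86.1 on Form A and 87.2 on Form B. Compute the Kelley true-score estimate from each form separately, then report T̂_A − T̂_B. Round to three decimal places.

T̂_A = 0.763(86.1) + 0.237(59.59) = 79.81713
T̂_B = 0.897(87.2) + 0.103(69.69) = 85.39647
T̂_A − T̂_B = -5.57934

-5.579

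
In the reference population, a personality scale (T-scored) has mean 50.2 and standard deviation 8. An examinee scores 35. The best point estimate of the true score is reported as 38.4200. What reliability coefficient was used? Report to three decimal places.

T̂ = ρX + (1 − ρ)μ  ⇒  T̂ − μ = ρ(X − μ)
ρ = (T̂ − μ)/(X − μ) = (38.4200 − 50.2) / (35 − 50.2) = -11.7800 / -15.2 = 0.77500

0.775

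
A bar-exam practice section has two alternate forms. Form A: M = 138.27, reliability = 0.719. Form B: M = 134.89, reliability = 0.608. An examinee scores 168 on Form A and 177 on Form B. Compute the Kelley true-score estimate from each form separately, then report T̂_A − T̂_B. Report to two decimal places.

-0.85

T̂_A = 0.719(168) + 0.281(138.27) = 159.6459
T̂_B = 0.608(177) + 0.392(134.89) = 160.4929
T̂_A − T̂_B = -0.8470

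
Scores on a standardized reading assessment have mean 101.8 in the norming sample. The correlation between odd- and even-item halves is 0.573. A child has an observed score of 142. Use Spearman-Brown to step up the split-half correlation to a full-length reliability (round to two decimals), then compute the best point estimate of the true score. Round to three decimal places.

Spearman-Brown: ρ = 2r/(1 + r) = 2(0.573)/(1 + 0.573) = 1.1460/1.573 = 0.7285 → 0.73
Regress the observed score toward the mean by the unreliability: T̂ = 0.73·142 + 0.27·101.8 = 103.66 + 27.486 = 131.1460.

131.146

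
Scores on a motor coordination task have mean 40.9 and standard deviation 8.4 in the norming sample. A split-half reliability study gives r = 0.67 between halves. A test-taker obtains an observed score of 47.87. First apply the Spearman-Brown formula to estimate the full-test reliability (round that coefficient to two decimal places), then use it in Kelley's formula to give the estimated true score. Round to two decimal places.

Spearman-Brown: ρ = 2r/(1 + r) = 2(0.67)/(1 + 0.67) = 1.340/1.67 = 0.8024 → 0.80
T̂ = 0.80(47.87) + 0.20(40.9) = 38.2960 + 8.180 = 46.476 → 46.48

46.48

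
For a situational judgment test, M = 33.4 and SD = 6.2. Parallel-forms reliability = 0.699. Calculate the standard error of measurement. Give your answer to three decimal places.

3.402

SEM = SD · √(1 − ρ) = 6.2 × √0.301 = 6.2 × 0.5486 = 3.4015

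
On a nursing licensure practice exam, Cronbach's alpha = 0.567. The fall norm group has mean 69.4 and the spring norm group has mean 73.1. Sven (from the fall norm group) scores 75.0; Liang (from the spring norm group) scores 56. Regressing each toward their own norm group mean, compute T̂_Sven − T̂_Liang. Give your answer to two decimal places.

T̂_Sven = 0.567(75.0) + 0.433(69.4) = 72.5752
T̂_Liang = 0.567(56) + 0.433(73.1) = 63.4043
Difference = 72.5752 − 63.4043 = 9.1709

9.17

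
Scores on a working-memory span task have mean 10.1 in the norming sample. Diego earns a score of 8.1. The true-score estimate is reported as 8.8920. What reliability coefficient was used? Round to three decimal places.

0.604

T̂ = ρX + (1 − ρ)μ  ⇒  T̂ − μ = ρ(X − μ)
ρ = (T̂ − μ)/(X − μ) = (8.8920 − 10.1) / (8.1 − 10.1) = -1.2080 / -2.0 = 0.60400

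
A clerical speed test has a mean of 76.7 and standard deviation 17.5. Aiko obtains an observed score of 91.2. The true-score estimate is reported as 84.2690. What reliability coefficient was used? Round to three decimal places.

0.522

T̂ = ρX + (1 − ρ)μ  ⇒  T̂ − μ = ρ(X − μ)
ρ = (T̂ − μ)/(X − μ) = (84.2690 − 76.7) / (91.2 − 76.7) = 7.5690 / 14.5 = 0.52200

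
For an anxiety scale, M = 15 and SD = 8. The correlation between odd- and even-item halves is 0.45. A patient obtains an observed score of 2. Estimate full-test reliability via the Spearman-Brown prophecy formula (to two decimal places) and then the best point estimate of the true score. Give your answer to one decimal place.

Spearman-Brown: ρ = 2r/(1 + r) = 2(0.45)/(1 + 0.45) = 0.900/1.45 = 0.6207 → 0.62
T̂ = ρX + (1 − ρ)μ
  = 0.62 × 2 + 0.38 × 15
  = 1.24 + 5.70
  = 6.94
  ≈ 6.9

6.9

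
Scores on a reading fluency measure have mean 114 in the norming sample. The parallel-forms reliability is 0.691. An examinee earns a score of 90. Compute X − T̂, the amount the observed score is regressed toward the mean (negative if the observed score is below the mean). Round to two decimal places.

T̂ = ρX + (1 − ρ)μ
  = 0.691 × 90 + 0.309 × 114
  = 62.190 + 35.226
  = 97.4160
  ≈ 97.416
X − T̂ = 90 − 97.416 = -7.416 → -7.42

-7.42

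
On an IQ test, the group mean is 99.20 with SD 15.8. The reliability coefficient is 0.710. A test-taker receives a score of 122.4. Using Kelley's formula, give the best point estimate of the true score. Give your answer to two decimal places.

Weight the observed score by reliability and the mean by (1 − reliability): T̂ = 0.710·122.4 + 0.290·99.20 = 86.9040 + 28.76800 = 115.672.

115.67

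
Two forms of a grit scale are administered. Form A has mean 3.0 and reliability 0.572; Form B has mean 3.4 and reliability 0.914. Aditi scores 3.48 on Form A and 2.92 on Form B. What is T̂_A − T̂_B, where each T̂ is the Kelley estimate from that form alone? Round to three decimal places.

T̂_A = 0.572(3.48) + 0.428(3.0) = 3.27456
T̂_B = 0.914(2.92) + 0.086(3.4) = 2.96128
T̂_A − T̂_B = 0.31328

0.313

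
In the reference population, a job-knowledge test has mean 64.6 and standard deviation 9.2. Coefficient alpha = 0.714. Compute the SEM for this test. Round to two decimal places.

SEM = SD · √(1 − ρ) = 9.2 × √0.286 = 9.2 × 0.5348 = 4.920

4.92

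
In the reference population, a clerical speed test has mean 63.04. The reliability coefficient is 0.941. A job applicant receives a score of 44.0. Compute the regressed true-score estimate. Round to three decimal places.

45.123

T̂ = ρX + (1 − ρ)μ
  = 0.941 × 44.0 + 0.059 × 63.04
  = 41.4040 + 3.71936
  = 45.1234
  ≈ 45.123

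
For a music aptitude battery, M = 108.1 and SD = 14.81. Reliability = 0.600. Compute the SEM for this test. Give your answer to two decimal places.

9.37

SEM = SD · √(1 − ρ) = 14.81 × √0.400 = 14.81 × 0.6325 = 9.367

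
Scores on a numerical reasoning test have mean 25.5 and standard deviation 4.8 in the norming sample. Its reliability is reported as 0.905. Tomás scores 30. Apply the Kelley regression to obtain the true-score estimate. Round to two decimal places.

T̂ = 0.905(30) + 0.095(25.5) = 27.150 + 2.4225 = 29.573 → 29.57

29.57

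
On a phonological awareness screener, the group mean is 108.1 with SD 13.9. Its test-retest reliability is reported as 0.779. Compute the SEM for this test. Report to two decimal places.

6.53

SEM = SD · √(1 − ρ) = 13.9 × √0.221 = 13.9 × 0.4701 = 6.534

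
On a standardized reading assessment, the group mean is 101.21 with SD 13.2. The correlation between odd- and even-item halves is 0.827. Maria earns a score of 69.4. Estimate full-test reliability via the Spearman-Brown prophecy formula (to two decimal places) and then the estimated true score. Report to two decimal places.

Spearman-Brown: ρ = 2r/(1 + r) = 2(0.827)/(1 + 0.827) = 1.6540/1.827 = 0.9053 → 0.91
Weight the observed score by reliability and the mean by (1 − reliability): T̂ = 0.91·69.4 + 0.09·101.21 = 63.154 + 9.1089 = 72.263.

72.26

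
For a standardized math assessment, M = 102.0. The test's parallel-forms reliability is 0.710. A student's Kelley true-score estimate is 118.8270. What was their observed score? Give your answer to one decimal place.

125.7

T̂ = ρX + (1 − ρ)μ  ⇒  X = (T̂ − (1 − ρ)μ) / ρ
X = (118.8270 − 0.290 × 102.0) / 0.710 = (118.8270 − 29.5800) / 0.710 = 89.2470 / 0.710 = 125.700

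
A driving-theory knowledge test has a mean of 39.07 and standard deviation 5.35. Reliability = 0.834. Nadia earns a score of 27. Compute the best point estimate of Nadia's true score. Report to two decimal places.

29.00

T̂ = ρX + (1 − ρ)μ
  = 0.834 × 27 + 0.166 × 39.07
  = 22.518 + 6.48562
  = 29.004
  ≈ 29.00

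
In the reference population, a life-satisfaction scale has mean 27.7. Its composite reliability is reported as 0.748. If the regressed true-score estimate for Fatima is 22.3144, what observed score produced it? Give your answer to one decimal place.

20.5

T̂ = ρX + (1 − ρ)μ  ⇒  X = (T̂ − (1 − ρ)μ) / ρ
X = (22.3144 − 0.252 × 27.7) / 0.748 = (22.3144 − 6.9804) / 0.748 = 15.3340 / 0.748 = 20.500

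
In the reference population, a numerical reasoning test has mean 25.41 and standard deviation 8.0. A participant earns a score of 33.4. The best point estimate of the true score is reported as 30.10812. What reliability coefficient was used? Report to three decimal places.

0.588

T̂ = ρX + (1 − ρ)μ  ⇒  T̂ − μ = ρ(X − μ)
ρ = (T̂ − μ)/(X − μ) = (30.10812 − 25.41) / (33.4 − 25.41) = 4.69812 / 7.99 = 0.58800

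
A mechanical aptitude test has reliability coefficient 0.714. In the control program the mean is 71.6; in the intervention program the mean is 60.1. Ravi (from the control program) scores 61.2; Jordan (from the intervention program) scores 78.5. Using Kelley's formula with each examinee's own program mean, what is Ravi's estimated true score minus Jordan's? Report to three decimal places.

T̂_Ravi = 0.714(61.2) + 0.286(71.6) = 64.17440
T̂_Jordan = 0.714(78.5) + 0.286(60.1) = 73.23760
Difference = 64.17440 − 73.23760 = -9.06320

-9.063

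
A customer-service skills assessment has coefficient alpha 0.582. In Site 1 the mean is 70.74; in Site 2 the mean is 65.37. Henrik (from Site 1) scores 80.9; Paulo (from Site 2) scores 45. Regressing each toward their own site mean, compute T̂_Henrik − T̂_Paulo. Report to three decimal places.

23.138

T̂_Henrik = 0.582(80.9) + 0.418(70.74) = 76.65312
T̂_Paulo = 0.582(45) + 0.418(65.37) = 53.51466
Difference = 76.65312 − 53.51466 = 23.13846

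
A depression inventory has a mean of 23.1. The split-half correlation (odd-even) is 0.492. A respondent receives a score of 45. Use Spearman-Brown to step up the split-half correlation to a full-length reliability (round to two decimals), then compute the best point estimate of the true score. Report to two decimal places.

37.55

Spearman-Brown: ρ = 2r/(1 + r) = 2(0.492)/(1 + 0.492) = 0.9840/1.492 = 0.6595 → 0.66
T̂ = ρX + (1 − ρ)μ
  = 0.66 × 45 + 0.34 × 23.1
  = 29.70 + 7.854
  = 37.554
  ≈ 37.55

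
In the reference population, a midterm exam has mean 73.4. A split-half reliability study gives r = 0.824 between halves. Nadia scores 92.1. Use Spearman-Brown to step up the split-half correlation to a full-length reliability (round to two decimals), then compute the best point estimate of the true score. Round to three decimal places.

Spearman-Brown: ρ = 2r/(1 + r) = 2(0.824)/(1 + 0.824) = 1.6480/1.824 = 0.9035 → 0.90
T̂ = 0.90(92.1) + 0.10(73.4) = 82.890 + 7.340 = 90.2300 → 90.230

90.230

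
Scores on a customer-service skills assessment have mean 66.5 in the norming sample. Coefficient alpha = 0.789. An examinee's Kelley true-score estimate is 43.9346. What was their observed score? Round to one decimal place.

37.9

T̂ = ρX + (1 − ρ)μ  ⇒  X = (T̂ − (1 − ρ)μ) / ρ
X = (43.9346 − 0.211 × 66.5) / 0.789 = (43.9346 − 14.0315) / 0.789 = 29.9031 / 0.789 = 37.900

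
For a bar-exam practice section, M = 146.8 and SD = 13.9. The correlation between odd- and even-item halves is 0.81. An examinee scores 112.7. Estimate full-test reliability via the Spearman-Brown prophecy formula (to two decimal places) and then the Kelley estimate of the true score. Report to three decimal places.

116.110

Spearman-Brown: ρ = 2r/(1 + r) = 2(0.81)/(1 + 0.81) = 1.620/1.81 = 0.8950 → 0.90
T̂ = ρX + (1 − ρ)μ
  = 0.90 × 112.7 + 0.10 × 146.8
  = 101.430 + 14.680
  = 116.1100
  ≈ 116.110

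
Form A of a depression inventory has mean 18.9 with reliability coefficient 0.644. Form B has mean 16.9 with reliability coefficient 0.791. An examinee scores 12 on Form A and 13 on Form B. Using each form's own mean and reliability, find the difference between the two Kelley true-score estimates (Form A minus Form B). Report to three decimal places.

0.641

T̂_A = 0.644(12) + 0.356(18.9) = 14.45640
T̂_B = 0.791(13) + 0.209(16.9) = 13.81510
T̂_A − T̂_B = 0.64130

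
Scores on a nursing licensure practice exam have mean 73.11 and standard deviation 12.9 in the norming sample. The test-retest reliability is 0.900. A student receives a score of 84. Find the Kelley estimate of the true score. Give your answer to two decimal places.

Weight the observed score by reliability and the mean by (1 − reliability): T̂ = 0.900·84 + 0.100·73.11 = 75.600 + 7.31100 = 82.911.

82.91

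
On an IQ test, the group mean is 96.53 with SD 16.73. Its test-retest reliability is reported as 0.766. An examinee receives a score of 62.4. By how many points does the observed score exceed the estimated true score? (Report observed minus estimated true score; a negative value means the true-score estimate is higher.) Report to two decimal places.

-7.99

T̂ = ρX + (1 − ρ)μ
  = 0.766 × 62.4 + 0.234 × 96.53
  = 47.7984 + 22.58802
  = 70.3864
  ≈ 70.386
X − T̂ = 62.4 − 70.386 = -7.986 → -7.99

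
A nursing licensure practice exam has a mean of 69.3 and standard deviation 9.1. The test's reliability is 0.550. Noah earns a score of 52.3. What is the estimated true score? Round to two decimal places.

59.95

T̂ = ρX + (1 − ρ)μ
  = 0.550 × 52.3 + 0.450 × 69.3
  = 28.7650 + 31.1850
  = 59.950
  ≈ 59.95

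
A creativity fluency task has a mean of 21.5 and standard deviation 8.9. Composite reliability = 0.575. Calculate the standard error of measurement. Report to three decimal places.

SEM = SD · √(1 − ρ) = 8.9 × √0.425 = 8.9 × 0.6519 = 5.8021

5.802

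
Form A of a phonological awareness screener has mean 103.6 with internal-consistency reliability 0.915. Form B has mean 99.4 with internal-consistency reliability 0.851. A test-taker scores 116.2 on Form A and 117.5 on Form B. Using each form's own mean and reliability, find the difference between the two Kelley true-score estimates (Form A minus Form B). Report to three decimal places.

T̂_A = 0.915(116.2) + 0.085(103.6) = 115.12900
T̂_B = 0.851(117.5) + 0.149(99.4) = 114.80310
T̂_A − T̂_B = 0.32590

0.326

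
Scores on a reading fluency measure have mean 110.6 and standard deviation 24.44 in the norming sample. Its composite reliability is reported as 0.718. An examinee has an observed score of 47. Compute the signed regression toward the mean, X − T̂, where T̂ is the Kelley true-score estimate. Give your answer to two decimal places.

Kelley's formula gives T̂ = 0.718·47 + 0.282·110.6 = 33.746 + 31.1892 = 64.9352.
X − T̂ = 47 − 64.935 = -17.935 → -17.94

-17.94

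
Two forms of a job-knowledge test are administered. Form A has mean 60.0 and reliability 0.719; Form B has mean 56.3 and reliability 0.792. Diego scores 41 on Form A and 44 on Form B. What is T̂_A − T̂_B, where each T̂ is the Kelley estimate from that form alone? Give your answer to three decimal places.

-0.219

T̂_A = 0.719(41) + 0.281(60.0) = 46.33900
T̂_B = 0.792(44) + 0.208(56.3) = 46.55840
T̂_A − T̂_B = -0.21940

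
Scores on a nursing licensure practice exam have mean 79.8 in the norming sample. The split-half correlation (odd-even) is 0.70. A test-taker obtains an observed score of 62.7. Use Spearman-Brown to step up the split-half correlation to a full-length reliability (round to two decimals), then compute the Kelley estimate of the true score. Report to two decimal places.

Spearman-Brown: ρ = 2r/(1 + r) = 2(0.70)/(1 + 0.70) = 1.400/1.70 = 0.8235 → 0.82
T̂ = 0.82(62.7) + 0.18(79.8) = 51.414 + 14.364 = 65.778 → 65.78

65.78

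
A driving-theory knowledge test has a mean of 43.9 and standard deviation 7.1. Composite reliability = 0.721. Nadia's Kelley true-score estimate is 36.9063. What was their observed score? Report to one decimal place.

34.2

T̂ = ρX + (1 − ρ)μ  ⇒  X = (T̂ − (1 − ρ)μ) / ρ
X = (36.9063 − 0.279 × 43.9) / 0.721 = (36.9063 − 12.2481) / 0.721 = 24.6582 / 0.721 = 34.200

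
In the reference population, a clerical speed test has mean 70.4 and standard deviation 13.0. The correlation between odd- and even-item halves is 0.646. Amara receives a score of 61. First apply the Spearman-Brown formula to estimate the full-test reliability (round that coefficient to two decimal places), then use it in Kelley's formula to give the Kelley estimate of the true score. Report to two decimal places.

Spearman-Brown: ρ = 2r/(1 + r) = 2(0.646)/(1 + 0.646) = 1.2920/1.646 = 0.7849 → 0.78
Kelley's formula gives T̂ = 0.78·61 + 0.22·70.4 = 47.58 + 15.488 = 63.068.

63.07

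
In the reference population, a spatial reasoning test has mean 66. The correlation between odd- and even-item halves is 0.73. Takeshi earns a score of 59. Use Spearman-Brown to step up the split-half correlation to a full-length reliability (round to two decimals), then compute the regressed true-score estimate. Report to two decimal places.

Spearman-Brown: ρ = 2r/(1 + r) = 2(0.73)/(1 + 0.73) = 1.460/1.73 = 0.8439 → 0.84
Weight the observed score by reliability and the mean by (1 − reliability): T̂ = 0.84·59 + 0.16·66 = 49.56 + 10.56 = 60.120.

60.12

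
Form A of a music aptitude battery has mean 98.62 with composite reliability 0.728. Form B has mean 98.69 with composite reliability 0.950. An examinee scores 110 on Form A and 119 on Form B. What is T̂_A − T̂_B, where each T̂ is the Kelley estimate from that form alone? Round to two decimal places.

T̂_A = 0.728(110) + 0.272(98.62) = 106.9046
T̂_B = 0.950(119) + 0.050(98.69) = 117.9845
T̂_A − T̂_B = -11.0799

-11.08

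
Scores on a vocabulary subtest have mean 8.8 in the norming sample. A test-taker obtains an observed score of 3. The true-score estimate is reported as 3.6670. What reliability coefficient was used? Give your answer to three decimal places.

0.885

T̂ = ρX + (1 − ρ)μ  ⇒  T̂ − μ = ρ(X − μ)
ρ = (T̂ − μ)/(X − μ) = (3.6670 − 8.8) / (3 − 8.8) = -5.1330 / -5.8 = 0.88500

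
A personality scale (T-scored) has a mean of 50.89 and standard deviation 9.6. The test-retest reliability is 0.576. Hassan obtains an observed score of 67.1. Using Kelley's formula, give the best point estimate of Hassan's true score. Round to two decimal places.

60.23

T̂ = ρX + (1 − ρ)μ
  = 0.576 × 67.1 + 0.424 × 50.89
  = 38.6496 + 21.57736
  = 60.227
  ≈ 60.23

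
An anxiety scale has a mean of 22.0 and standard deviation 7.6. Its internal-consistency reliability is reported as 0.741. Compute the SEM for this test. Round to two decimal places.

SEM = SD · √(1 − ρ) = 7.6 × √0.259 = 7.6 × 0.5089 = 3.868

3.87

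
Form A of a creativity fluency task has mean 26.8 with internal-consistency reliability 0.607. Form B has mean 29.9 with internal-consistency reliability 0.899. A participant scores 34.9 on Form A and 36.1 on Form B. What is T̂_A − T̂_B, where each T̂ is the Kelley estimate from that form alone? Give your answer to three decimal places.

-3.757

T̂_A = 0.607(34.9) + 0.393(26.8) = 31.71670
T̂_B = 0.899(36.1) + 0.101(29.9) = 35.47380
T̂_A − T̂_B = -3.75710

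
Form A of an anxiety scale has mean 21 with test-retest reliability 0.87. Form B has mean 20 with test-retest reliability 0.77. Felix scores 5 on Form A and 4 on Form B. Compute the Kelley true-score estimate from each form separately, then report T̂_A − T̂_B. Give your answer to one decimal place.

-0.6

T̂_A = 0.87(5) + 0.13(21) = 7.080
T̂_B = 0.77(4) + 0.23(20) = 7.680
T̂_A − T̂_B = -0.600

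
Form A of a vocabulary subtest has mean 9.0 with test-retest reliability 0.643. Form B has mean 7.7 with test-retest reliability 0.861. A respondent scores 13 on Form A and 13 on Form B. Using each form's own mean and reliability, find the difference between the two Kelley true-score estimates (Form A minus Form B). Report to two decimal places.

-0.69

T̂_A = 0.643(13) + 0.357(9.0) = 11.5720
T̂_B = 0.861(13) + 0.139(7.7) = 12.2633
T̂_A − T̂_B = -0.6913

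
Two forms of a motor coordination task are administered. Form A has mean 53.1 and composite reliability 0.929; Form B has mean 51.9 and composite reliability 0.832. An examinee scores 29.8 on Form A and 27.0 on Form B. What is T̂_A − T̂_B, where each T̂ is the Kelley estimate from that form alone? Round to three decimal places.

0.271

T̂_A = 0.929(29.8) + 0.071(53.1) = 31.45430
T̂_B = 0.832(27.0) + 0.168(51.9) = 31.18320
T̂_A − T̂_B = 0.27110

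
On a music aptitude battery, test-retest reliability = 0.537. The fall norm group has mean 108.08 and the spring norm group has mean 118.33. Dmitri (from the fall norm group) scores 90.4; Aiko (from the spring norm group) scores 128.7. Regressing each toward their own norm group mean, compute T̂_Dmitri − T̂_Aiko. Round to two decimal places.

-25.31

T̂_Dmitri = 0.537(90.4) + 0.463(108.08) = 98.5858
T̂_Aiko = 0.537(128.7) + 0.463(118.33) = 123.8987
Difference = 98.5858 − 123.8987 = -25.3128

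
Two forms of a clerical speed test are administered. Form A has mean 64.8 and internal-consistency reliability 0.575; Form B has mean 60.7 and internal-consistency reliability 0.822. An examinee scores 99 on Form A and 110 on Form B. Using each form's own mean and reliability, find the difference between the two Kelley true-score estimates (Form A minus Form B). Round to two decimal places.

-16.76

T̂_A = 0.575(99) + 0.425(64.8) = 84.4650
T̂_B = 0.822(110) + 0.178(60.7) = 101.2246
T̂_A − T̂_B = -16.7596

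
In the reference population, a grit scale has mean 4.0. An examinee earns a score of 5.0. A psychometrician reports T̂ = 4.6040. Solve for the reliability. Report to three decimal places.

T̂ = ρX + (1 − ρ)μ  ⇒  T̂ − μ = ρ(X − μ)
ρ = (T̂ − μ)/(X − μ) = (4.6040 − 4.0) / (5.0 − 4.0) = 0.6040 / 1.0 = 0.60400

0.604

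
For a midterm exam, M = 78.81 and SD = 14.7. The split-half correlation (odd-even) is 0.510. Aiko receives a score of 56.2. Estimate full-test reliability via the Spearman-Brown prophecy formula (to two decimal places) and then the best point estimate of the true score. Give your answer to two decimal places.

Spearman-Brown: ρ = 2r/(1 + r) = 2(0.510)/(1 + 0.510) = 1.0200/1.510 = 0.6755 → 0.68
Kelley's formula gives T̂ = 0.68·56.2 + 0.32·78.81 = 38.216 + 25.2192 = 63.435.

63.44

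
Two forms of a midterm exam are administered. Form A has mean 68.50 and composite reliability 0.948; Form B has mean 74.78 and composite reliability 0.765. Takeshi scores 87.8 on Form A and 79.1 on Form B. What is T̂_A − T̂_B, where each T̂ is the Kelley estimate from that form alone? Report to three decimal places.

8.712

T̂_A = 0.948(87.8) + 0.052(68.50) = 86.79640
T̂_B = 0.765(79.1) + 0.235(74.78) = 78.08480
T̂_A − T̂_B = 8.71160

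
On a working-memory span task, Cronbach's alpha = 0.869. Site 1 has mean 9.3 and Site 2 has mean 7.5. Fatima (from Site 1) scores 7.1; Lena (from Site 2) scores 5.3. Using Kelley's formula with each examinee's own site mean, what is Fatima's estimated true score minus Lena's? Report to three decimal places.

1.800

T̂_Fatima = 0.869(7.1) + 0.131(9.3) = 7.38820
T̂_Lena = 0.869(5.3) + 0.131(7.5) = 5.58820
Difference = 7.38820 − 5.58820 = 1.80000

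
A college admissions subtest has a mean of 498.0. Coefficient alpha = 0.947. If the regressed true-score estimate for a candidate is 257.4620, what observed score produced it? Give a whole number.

244

T̂ = ρX + (1 − ρ)μ  ⇒  X = (T̂ − (1 − ρ)μ) / ρ
X = (257.4620 − 0.053 × 498.0) / 0.947 = (257.4620 − 26.3940) / 0.947 = 231.0680 / 0.947 = 244.00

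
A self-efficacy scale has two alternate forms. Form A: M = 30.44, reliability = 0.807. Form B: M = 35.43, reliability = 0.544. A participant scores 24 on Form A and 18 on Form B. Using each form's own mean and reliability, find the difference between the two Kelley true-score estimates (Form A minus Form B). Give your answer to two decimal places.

-0.71

T̂_A = 0.807(24) + 0.193(30.44) = 25.2429
T̂_B = 0.544(18) + 0.456(35.43) = 25.9481
T̂_A − T̂_B = -0.7052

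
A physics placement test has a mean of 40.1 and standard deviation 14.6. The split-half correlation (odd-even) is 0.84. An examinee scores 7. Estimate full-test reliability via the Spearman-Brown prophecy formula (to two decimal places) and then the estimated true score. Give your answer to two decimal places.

9.98

Spearman-Brown: ρ = 2r/(1 + r) = 2(0.84)/(1 + 0.84) = 1.680/1.84 = 0.9130 → 0.91
T̂ = 0.91(7) + 0.09(40.1) = 6.37 + 3.609 = 9.979 → 9.98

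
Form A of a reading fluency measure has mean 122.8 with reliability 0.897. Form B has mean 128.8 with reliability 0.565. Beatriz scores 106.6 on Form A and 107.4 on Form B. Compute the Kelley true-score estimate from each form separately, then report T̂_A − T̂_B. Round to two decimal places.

T̂_A = 0.897(106.6) + 0.103(122.8) = 108.2686
T̂_B = 0.565(107.4) + 0.435(128.8) = 116.7090
T̂_A − T̂_B = -8.4404

-8.44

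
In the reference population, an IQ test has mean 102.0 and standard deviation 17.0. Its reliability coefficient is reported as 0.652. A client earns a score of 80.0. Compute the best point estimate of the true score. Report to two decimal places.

T̂ = ρX + (1 − ρ)μ
  = 0.652 × 80.0 + 0.348 × 102.0
  = 52.1600 + 35.4960
  = 87.656
  ≈ 87.66

87.66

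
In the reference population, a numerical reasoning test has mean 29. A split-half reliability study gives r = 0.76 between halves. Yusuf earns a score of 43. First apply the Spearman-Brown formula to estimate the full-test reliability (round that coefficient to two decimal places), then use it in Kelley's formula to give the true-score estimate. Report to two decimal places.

Spearman-Brown: ρ = 2r/(1 + r) = 2(0.76)/(1 + 0.76) = 1.520/1.76 = 0.8636 → 0.86
Regress the observed score toward the mean by the unreliability: T̂ = 0.86·43 + 0.14·29 = 36.98 + 4.06 = 41.040.

41.04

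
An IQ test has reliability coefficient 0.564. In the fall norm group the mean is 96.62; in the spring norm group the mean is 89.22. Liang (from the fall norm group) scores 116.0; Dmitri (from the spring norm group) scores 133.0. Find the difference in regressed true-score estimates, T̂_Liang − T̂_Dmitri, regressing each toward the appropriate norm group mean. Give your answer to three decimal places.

T̂_Liang = 0.564(116.0) + 0.436(96.62) = 107.55032
T̂_Dmitri = 0.564(133.0) + 0.436(89.22) = 113.91192
Difference = 107.55032 − 113.91192 = -6.36160

-6.362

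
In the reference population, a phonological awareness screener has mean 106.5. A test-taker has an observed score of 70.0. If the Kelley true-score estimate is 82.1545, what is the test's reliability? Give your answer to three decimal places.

T̂ = ρX + (1 − ρ)μ  ⇒  T̂ − μ = ρ(X − μ)
ρ = (T̂ − μ)/(X − μ) = (82.1545 − 106.5) / (70.0 − 106.5) = -24.3455 / -36.5 = 0.66700

0.667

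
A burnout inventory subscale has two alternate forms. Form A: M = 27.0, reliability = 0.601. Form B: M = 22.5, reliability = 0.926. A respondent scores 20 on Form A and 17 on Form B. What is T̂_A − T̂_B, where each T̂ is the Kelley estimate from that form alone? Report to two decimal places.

5.39

T̂_A = 0.601(20) + 0.399(27.0) = 22.7930
T̂_B = 0.926(17) + 0.074(22.5) = 17.4070
T̂_A − T̂_B = 5.3860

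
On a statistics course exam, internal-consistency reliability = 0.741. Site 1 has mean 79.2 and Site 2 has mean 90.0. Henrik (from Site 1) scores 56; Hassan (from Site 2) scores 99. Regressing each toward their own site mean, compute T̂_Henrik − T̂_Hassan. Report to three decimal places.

T̂_Henrik = 0.741(56) + 0.259(79.2) = 62.00880
T̂_Hassan = 0.741(99) + 0.259(90.0) = 96.66900
Difference = 62.00880 − 96.66900 = -34.66020

-34.660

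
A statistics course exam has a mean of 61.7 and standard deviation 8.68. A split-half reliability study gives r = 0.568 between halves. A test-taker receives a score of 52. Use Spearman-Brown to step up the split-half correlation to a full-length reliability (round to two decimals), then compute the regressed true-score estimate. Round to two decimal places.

Spearman-Brown: ρ = 2r/(1 + r) = 2(0.568)/(1 + 0.568) = 1.1360/1.568 = 0.7245 → 0.72
T̂ = 0.72(52) + 0.28(61.7) = 37.44 + 17.276 = 54.716 → 54.72

54.72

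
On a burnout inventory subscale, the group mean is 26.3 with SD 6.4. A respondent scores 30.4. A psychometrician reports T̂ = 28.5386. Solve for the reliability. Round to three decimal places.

0.546

T̂ = ρX + (1 − ρ)μ  ⇒  T̂ − μ = ρ(X − μ)
ρ = (T̂ − μ)/(X − μ) = (28.5386 − 26.3) / (30.4 − 26.3) = 2.2386 / 4.1 = 0.54600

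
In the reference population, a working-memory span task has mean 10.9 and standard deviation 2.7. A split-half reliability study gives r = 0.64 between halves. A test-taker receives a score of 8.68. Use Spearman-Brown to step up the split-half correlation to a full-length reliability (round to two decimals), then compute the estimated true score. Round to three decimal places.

9.168

Spearman-Brown: ρ = 2r/(1 + r) = 2(0.64)/(1 + 0.64) = 1.280/1.64 = 0.7805 → 0.78
T̂ = 0.78(8.68) + 0.22(10.9) = 6.7704 + 2.398 = 9.1684 → 9.168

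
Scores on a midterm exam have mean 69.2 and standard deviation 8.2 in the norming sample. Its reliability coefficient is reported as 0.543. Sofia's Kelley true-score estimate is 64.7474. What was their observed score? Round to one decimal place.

T̂ = ρX + (1 − ρ)μ  ⇒  X = (T̂ − (1 − ρ)μ) / ρ
X = (64.7474 − 0.457 × 69.2) / 0.543 = (64.7474 − 31.6244) / 0.543 = 33.1230 / 0.543 = 61.000

61.0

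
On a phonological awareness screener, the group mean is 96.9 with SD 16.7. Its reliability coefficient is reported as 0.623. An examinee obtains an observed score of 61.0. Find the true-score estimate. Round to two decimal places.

T̂ = 0.623(61.0) + 0.377(96.9) = 38.0030 + 36.5313 = 74.534 → 74.53

74.53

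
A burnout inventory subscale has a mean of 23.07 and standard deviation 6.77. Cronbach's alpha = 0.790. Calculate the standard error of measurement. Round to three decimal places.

SEM = SD · √(1 − ρ) = 6.77 × √0.210 = 6.77 × 0.4583 = 3.1024

3.102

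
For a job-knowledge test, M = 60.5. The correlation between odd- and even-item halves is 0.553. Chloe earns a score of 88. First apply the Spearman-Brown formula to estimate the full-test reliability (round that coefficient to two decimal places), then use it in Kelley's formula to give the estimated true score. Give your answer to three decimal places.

Spearman-Brown: ρ = 2r/(1 + r) = 2(0.553)/(1 + 0.553) = 1.1060/1.553 = 0.7122 → 0.71
T̂ = 0.71(88) + 0.29(60.5) = 62.48 + 17.545 = 80.0250 → 80.025

80.025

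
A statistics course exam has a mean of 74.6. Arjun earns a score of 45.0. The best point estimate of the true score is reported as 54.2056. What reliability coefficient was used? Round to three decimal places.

0.689

T̂ = ρX + (1 − ρ)μ  ⇒  T̂ − μ = ρ(X − μ)
ρ = (T̂ − μ)/(X − μ) = (54.2056 − 74.6) / (45.0 − 74.6) = -20.3944 / -29.6 = 0.68900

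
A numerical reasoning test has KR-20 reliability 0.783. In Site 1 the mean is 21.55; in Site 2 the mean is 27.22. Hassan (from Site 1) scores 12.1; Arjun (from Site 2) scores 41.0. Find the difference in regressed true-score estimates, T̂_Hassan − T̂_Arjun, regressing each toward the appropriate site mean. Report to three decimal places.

T̂_Hassan = 0.783(12.1) + 0.217(21.55) = 14.15065
T̂_Arjun = 0.783(41.0) + 0.217(27.22) = 38.00974
Difference = 14.15065 − 38.00974 = -23.85909

-23.859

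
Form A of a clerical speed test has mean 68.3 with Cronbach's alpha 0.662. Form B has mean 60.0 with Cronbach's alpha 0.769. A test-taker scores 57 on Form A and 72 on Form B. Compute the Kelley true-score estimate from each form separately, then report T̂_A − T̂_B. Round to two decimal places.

-8.41

T̂_A = 0.662(57) + 0.338(68.3) = 60.8194
T̂_B = 0.769(72) + 0.231(60.0) = 69.2280
T̂_A − T̂_B = -8.4086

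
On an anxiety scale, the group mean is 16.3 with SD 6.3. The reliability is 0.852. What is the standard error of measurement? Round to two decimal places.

2.42

SEM = SD · √(1 − ρ) = 6.3 × √0.148 = 6.3 × 0.3847 = 2.424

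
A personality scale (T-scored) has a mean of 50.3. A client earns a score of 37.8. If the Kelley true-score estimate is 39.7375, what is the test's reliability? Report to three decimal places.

T̂ = ρX + (1 − ρ)μ  ⇒  T̂ − μ = ρ(X − μ)
ρ = (T̂ − μ)/(X − μ) = (39.7375 − 50.3) / (37.8 − 50.3) = -10.5625 / -12.5 = 0.84500

0.845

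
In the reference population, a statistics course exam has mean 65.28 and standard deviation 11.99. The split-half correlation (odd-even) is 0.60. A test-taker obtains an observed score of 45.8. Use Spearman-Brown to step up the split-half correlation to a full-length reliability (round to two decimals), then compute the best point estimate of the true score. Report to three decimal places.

Spearman-Brown: ρ = 2r/(1 + r) = 2(0.60)/(1 + 0.60) = 1.200/1.60 = 0.7500 → 0.75
T̂ = 0.75(45.8) + 0.25(65.28) = 34.350 + 16.3200 = 50.6700 → 50.670

50.670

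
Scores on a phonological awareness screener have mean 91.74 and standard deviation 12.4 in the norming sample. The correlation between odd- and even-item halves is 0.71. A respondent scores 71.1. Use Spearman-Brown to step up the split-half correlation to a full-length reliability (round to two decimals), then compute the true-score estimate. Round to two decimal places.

Spearman-Brown: ρ = 2r/(1 + r) = 2(0.71)/(1 + 0.71) = 1.420/1.71 = 0.8304 → 0.83
Weight the observed score by reliability and the mean by (1 − reliability): T̂ = 0.83·71.1 + 0.17·91.74 = 59.013 + 15.5958 = 74.609.

74.61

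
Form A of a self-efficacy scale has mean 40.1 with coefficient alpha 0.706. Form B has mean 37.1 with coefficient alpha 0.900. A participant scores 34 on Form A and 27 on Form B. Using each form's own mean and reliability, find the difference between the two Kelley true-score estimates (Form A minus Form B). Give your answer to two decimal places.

7.78

T̂_A = 0.706(34) + 0.294(40.1) = 35.7934
T̂_B = 0.900(27) + 0.100(37.1) = 28.0100
T̂_A − T̂_B = 7.7834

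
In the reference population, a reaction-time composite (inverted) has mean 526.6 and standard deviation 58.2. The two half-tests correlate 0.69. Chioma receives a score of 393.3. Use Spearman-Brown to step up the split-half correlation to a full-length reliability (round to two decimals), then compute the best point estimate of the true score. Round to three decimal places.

417.294

Spearman-Brown: ρ = 2r/(1 + r) = 2(0.69)/(1 + 0.69) = 1.380/1.69 = 0.8166 → 0.82
T̂ = 0.82(393.3) + 0.18(526.6) = 322.506 + 94.788 = 417.2940 → 417.294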